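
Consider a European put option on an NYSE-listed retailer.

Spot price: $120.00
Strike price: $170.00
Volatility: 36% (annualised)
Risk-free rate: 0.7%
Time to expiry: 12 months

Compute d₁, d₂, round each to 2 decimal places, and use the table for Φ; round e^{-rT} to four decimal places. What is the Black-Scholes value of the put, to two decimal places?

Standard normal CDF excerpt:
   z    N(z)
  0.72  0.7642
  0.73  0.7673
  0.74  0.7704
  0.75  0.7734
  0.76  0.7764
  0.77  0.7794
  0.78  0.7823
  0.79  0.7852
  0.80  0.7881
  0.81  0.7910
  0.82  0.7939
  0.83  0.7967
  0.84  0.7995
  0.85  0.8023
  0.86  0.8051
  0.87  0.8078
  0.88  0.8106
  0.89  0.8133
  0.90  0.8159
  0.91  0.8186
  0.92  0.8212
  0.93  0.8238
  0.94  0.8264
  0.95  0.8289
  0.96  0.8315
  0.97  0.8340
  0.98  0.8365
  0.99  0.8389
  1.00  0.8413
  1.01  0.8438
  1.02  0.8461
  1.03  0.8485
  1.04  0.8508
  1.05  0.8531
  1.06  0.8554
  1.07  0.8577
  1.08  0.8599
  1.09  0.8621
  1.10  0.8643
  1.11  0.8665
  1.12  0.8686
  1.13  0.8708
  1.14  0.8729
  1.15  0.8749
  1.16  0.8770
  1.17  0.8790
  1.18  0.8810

$53.47

σ√T = 0.36·√1 = 0.3600
d₁ = [ln(120/170) + (0.007 + 0.36²/2)·1] / 0.3600 = [-0.3483 + 0.0718] / 0.3600 = -0.7681 ⇒ -0.77
d₂ = d₁ − σ√T = -0.7681 − 0.3600 = -1.1281 ⇒ -1.13
e^(−rT) = e^(−0.007·1) = 0.9930
N(−d₂) = N(1.13) = 0.8708;  N(−d₁) = N(0.77) = 0.7794
P = 170·0.9930·0.8708 − 120·0.7794 = 146.9997 − 93.5280 = 53.4717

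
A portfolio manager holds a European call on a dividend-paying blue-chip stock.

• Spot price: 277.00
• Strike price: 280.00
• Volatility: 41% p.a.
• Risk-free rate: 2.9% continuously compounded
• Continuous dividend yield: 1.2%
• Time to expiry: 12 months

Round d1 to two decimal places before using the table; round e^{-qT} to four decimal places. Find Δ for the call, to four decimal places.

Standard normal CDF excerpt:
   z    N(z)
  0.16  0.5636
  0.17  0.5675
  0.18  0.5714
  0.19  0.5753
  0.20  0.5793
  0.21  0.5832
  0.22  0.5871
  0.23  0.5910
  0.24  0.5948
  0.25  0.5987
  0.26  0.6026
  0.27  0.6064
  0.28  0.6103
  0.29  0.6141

0.5801

T = 1;  σ√T = 0.4100
ln(S/K) + (r − q + σ²/2)T = ln(277/280) + (0.029 − 0.012 + 0.41²/2)·1 = -0.0108 + 0.1010 = 0.0903
d₁ = 0.0903 / 0.4100 = 0.2202 ≈ 0.22
N(d₁) = N(0.22) = 0.5871
Δ_call = e^(−qT)·N(d₁) = 0.9881·0.5871 = 0.5801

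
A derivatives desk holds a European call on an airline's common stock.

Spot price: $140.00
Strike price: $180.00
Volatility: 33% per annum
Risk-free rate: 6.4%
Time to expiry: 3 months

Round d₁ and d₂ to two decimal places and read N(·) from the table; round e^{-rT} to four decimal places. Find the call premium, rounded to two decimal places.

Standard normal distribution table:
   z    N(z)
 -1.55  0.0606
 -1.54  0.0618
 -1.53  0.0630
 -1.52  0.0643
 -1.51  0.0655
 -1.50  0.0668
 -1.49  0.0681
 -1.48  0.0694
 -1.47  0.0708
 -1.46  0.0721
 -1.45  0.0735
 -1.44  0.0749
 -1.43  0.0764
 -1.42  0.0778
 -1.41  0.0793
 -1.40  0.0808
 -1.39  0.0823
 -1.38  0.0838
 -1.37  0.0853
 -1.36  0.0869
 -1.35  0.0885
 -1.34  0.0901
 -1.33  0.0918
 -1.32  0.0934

$1.01

σ√T = 0.33·√0.25 = 0.1650
d₁ = [ln(140/180) + (0.064 + 0.33²/2)·0.25] / 0.1650 = [-0.2513 + 0.0296] / 0.1650 = -1.3436 ≈ -1.34
d₂ = d₁ − σ√T = -1.3436 − 0.1650 = -1.5086 ≈ -1.51
exp(−rT) = exp(−0.064·0.25) = 0.9841
N(d₁) = N(-1.34) = 0.0901;  N(d₂) = N(-1.51) = 0.0655
C = 140·0.0901 − 180·0.9841·0.0655 = 12.6140 − 11.6025 = 1.0115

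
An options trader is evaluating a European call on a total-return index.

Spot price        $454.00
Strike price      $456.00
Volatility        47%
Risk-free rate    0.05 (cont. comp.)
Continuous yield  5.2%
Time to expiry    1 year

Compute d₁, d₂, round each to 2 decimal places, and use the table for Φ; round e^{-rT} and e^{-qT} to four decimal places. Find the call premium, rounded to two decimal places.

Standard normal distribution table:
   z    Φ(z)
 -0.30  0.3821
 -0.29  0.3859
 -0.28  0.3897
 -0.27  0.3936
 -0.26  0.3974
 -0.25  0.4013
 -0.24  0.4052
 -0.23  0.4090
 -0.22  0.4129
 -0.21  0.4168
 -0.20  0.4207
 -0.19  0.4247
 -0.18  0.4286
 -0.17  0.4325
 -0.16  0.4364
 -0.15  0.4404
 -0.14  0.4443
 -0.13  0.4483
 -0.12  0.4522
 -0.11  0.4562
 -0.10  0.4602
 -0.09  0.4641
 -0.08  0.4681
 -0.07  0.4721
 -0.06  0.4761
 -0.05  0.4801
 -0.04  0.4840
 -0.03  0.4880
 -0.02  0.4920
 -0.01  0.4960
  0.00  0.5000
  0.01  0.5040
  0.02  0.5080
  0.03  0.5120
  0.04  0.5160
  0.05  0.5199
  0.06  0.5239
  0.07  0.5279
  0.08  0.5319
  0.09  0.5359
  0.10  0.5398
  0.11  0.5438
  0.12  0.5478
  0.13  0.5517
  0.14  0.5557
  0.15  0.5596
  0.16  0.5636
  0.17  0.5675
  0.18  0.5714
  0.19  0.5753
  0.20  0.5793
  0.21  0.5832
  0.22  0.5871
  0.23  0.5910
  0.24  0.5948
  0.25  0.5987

σ√T = 0.47 × 1.0000 = 0.4700
d₁ = [ln(454/456) + (0.05 − 0.052 + 0.47²/2)·1] / 0.4700 = [-0.0044 + 0.1084] / 0.4700 = 0.2214 ⇒ 0.22
d₂ = d₁ − σ√T = 0.2214 − 0.4700 = -0.2486 ⇒ -0.25
e^(−qT) = e^(−0.052·1) = 0.9493;  e^(−rT) = e^(−0.05·1) = 0.9512
N(d₁) = N(0.22) = 0.5871;  N(d₂) = N(-0.25) = 0.4013
C = 454·0.9493·0.5871 − 456·0.9512·0.4013 = 253.0296 − 174.0628 = 78.9669

$78.97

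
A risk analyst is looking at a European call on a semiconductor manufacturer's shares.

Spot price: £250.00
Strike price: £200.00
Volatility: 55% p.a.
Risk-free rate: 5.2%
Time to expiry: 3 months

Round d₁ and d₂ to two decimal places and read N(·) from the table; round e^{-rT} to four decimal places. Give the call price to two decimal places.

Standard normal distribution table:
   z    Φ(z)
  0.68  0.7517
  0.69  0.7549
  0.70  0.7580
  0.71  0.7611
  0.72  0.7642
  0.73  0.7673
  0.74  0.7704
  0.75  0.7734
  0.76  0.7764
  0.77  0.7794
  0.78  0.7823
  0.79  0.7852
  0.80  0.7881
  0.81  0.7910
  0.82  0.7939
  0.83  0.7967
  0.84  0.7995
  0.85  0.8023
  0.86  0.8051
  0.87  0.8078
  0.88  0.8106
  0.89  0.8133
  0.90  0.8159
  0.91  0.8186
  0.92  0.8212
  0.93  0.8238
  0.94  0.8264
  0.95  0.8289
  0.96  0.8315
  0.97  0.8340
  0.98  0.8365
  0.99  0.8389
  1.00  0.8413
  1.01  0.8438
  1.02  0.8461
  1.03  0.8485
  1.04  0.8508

£59.46

σ√T = 0.55·√0.25 = 0.2750
ln(S/K) + (r + σ²/2)T = ln(250/200) + (0.052 + 0.55²/2)·0.25 = 0.2231 + 0.0508 = 0.2740
d₁ = 0.2740 / 0.2750 = 0.9962 → 1.00
d₂ = d₁ − σ√T = 0.9962 − 0.2750 = 0.7212 → 0.72
exp(−rT) = exp(−0.052·0.25) = 0.9871
N(d₁) = N(1.00) = 0.8413;  N(d₂) = N(0.72) = 0.7642
C = 250·0.8413 − 200·0.9871·0.7642 = 210.3250 − 150.8684 = 59.4566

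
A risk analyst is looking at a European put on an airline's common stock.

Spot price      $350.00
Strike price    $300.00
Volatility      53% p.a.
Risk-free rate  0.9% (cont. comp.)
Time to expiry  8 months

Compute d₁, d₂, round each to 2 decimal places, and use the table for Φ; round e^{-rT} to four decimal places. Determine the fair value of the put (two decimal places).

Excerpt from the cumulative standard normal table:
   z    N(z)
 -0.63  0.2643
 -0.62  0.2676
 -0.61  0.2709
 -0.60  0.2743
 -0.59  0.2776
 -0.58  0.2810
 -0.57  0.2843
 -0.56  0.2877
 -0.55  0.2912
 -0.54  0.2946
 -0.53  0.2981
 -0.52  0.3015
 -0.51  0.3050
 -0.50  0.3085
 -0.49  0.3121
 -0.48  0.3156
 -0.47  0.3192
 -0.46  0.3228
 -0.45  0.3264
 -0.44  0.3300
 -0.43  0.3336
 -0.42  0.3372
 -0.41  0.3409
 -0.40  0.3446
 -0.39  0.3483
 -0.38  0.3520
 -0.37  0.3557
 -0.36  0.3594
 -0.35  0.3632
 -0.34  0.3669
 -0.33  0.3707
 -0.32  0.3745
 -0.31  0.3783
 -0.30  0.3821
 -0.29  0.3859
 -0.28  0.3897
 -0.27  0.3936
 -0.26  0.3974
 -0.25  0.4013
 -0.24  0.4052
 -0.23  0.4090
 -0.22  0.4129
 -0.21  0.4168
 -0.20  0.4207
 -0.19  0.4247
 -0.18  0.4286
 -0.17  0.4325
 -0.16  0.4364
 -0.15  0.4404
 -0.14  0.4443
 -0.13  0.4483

T = 0.6667;  σ√T = 0.4327
ln(S/K) + (r + σ²/2)T = ln(350/300) + (0.009 + 0.53²/2)·0.6667 = 0.1542 + 0.0996 = 0.2538
d₁ = 0.2538 / 0.4327 = 0.5865 ≈ 0.59
d₂ = d₁ − σ√T = 0.5865 − 0.4327 = 0.1537 ≈ 0.15
e^(−rT) = e^(−0.009·0.6667) = 0.9940
N(−d₂) = N(-0.15) = 0.4404;  N(−d₁) = N(-0.59) = 0.2776
P = 300·0.9940·0.4404 − 350·0.2776 = 131.3273 − 97.1600 = 34.1673

$34.17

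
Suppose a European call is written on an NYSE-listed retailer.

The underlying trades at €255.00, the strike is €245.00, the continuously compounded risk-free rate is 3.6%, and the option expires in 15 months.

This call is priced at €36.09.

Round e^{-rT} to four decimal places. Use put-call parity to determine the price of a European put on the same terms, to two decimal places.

exp(−rT) = exp(−0.036·1.25) = 0.9560
Put-call parity: C − P = S − K·e^(−rT) = 255 − 245·0.9560 = 255 − 234.2200 = 20.7800
P = C − (C − P) = 36.09 − (20.7800) = 15.3100

€15.31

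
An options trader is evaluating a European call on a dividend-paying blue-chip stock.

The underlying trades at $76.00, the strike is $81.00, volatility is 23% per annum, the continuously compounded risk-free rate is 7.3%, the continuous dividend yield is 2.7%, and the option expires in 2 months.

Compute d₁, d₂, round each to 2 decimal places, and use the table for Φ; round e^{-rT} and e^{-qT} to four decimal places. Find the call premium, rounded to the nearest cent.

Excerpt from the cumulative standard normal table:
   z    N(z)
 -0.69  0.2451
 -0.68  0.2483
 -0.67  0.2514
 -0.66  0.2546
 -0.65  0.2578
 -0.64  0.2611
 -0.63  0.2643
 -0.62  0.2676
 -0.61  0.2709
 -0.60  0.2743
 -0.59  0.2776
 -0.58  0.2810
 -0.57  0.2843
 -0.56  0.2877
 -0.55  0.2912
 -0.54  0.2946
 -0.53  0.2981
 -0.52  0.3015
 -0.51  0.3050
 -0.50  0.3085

T = 0.1667;  σ√T = 0.0939
ln(S/K) + (r − q + σ²/2)T = ln(76/81) + (0.073 − 0.027 + 0.23²/2)·0.1667 = -0.0637 + 0.0121 = -0.0516
d₁ = -0.0516 / 0.0939 = -0.5500 ⇒ -0.55
d₂ = d₁ − σ√T = -0.5500 − 0.0939 = -0.6439 ⇒ -0.64
e^(−qT) = e^(−0.027·0.1667) = 0.9955;  e^(−rT) = e^(−0.073·0.1667) = 0.9879
N(d₁) = N(-0.55) = 0.2912;  N(d₂) = N(-0.64) = 0.2611
C = 76·0.9955·0.2912 − 81·0.9879·0.2611 = 22.0316 − 20.8932 = 1.1384

$1.14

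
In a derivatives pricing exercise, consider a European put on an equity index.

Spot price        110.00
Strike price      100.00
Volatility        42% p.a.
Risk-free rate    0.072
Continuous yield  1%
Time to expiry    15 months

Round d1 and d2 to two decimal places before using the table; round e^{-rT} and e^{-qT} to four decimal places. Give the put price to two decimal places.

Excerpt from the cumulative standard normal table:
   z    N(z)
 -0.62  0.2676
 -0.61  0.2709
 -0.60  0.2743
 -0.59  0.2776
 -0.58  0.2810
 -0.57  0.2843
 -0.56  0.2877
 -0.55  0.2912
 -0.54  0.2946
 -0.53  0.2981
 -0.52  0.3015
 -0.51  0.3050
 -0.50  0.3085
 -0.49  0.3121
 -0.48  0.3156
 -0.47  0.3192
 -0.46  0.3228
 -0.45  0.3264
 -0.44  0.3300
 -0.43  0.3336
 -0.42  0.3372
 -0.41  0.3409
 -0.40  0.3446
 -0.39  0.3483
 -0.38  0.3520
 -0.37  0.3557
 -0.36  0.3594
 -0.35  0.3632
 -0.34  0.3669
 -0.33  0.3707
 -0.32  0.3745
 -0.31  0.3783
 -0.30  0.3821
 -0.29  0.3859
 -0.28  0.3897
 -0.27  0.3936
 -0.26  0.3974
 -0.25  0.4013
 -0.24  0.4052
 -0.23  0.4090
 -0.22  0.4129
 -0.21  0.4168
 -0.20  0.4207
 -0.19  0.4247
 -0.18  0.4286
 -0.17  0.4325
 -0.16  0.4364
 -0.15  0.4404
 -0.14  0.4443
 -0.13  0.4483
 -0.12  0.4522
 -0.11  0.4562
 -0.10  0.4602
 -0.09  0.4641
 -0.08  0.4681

11.17

σ√T = 0.42·√1.25 = 0.4696
ln(S/K) + (r − q + σ²/2)T = ln(110/100) + (0.072 − 0.01 + 0.42²/2)·1.25 = 0.0953 + 0.1877 = 0.2831
d₁ = 0.2831 / 0.4696 = 0.6028 → 0.60
d₂ = d₁ − σ√T = 0.6028 − 0.4696 = 0.1332 → 0.13
e^(−qT) = e^(−0.01·1.25) = 0.9876;  e^(−rT) = e^(−0.072·1.25) = 0.9139
N(−d₂) = N(-0.13) = 0.4483;  N(−d₁) = N(-0.60) = 0.2743
P = 100·0.9139·0.4483 − 110·0.9876·0.2743 = 40.9701 − 29.7989 = 11.1713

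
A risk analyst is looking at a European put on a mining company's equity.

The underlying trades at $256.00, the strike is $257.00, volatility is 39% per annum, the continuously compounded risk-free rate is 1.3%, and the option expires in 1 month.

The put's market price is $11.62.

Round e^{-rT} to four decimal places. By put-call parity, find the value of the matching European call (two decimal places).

$10.90

e^(−rT) = e^(−0.013·0.08333) = 0.9989
Put-call parity: C − P = S − K·e^(−rT) = 256 − 257·0.9989 = 256 − 256.7173 = -0.7173
C = P + (C − P) = 11.62 + (-0.7173) = 10.9027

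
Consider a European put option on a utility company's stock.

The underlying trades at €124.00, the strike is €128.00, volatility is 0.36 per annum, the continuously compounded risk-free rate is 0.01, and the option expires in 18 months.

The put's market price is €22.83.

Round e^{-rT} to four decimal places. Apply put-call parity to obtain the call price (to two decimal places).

e^(−rT) = e^(−0.01·1.5) = 0.9851
Put-call parity: C − P = S − K·e^(−rT) = 124 − 128·0.9851 = 124 − 126.0928 = -2.0928
C = P + (C − P) = 22.83 + (-2.0928) = 20.7372

€20.74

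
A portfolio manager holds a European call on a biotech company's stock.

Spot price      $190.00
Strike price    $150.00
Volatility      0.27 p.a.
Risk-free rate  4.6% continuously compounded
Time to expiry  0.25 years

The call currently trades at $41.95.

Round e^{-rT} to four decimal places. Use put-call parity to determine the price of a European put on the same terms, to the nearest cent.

$0.24

e^(−rT) = e^(−0.046·0.25) = 0.9886
Put-call parity: C − P = S − K·e^(−rT) = 190 − 150·0.9886 = 190 − 148.2900 = 41.7100
P = C − (C − P) = 41.95 − (41.7100) = 0.2400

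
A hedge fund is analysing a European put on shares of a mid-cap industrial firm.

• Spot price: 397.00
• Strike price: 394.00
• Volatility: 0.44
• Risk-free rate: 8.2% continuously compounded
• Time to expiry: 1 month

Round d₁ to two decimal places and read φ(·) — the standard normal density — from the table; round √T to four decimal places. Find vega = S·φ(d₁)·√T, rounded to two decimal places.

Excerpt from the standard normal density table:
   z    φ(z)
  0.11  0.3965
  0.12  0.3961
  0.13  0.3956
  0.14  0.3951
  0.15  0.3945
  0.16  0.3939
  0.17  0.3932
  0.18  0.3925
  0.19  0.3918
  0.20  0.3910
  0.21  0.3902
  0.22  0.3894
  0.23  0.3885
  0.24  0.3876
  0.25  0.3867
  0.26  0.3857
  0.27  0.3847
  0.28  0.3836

44.99

σ√T = 0.44 × 0.2887 = 0.1270
ln(S/K) + (r + σ²/2)T = ln(397/394) + (0.082 + 0.44²/2)·0.08333 = 0.0076 + 0.0149 = 0.0225
d₁ = 0.0225 / 0.1270 = 0.1770 → 0.18
√T = √0.08333 = 0.2887
φ(d₁) = φ(0.18) = 0.3925
vega = S·φ(d₁)·√T = 397·0.3925·0.2887 = 44.9860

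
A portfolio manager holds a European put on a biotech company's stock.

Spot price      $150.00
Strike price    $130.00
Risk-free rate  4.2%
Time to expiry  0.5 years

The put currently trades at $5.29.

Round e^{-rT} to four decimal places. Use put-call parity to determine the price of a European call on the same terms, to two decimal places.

exp(−rT) = exp(−0.042·0.5) = 0.9792
Put-call parity: C − P = S − K·e^(−rT) = 150 − 130·0.9792 = 150 − 127.2960 = 22.7040
C = P + (C − P) = 5.29 + (22.7040) = 27.9940

$27.99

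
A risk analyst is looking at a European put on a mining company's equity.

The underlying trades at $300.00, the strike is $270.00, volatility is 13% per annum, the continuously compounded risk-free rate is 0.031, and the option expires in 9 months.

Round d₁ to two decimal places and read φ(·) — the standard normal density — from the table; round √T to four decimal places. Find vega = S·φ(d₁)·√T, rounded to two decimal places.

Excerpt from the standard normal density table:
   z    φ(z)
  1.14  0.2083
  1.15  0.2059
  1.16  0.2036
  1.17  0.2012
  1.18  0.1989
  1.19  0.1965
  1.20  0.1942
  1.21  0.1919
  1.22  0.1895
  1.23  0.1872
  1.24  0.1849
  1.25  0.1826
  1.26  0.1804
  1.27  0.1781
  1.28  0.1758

50.45

T = 0.75;  σ√T = 0.1126
ln(S/K) + (r + σ²/2)T = ln(300/270) + (0.031 + 0.13²/2)·0.75 = 0.1054 + 0.0296 = 0.1349
d₁ = 0.1349 / 0.1126 = 1.1987 which rounds to 1.20
√T = √0.75 = 0.8660
φ(d₁) = φ(1.20) = 0.1942
vega = S·φ(d₁)·√T = 300·0.1942·0.8660 = 50.4532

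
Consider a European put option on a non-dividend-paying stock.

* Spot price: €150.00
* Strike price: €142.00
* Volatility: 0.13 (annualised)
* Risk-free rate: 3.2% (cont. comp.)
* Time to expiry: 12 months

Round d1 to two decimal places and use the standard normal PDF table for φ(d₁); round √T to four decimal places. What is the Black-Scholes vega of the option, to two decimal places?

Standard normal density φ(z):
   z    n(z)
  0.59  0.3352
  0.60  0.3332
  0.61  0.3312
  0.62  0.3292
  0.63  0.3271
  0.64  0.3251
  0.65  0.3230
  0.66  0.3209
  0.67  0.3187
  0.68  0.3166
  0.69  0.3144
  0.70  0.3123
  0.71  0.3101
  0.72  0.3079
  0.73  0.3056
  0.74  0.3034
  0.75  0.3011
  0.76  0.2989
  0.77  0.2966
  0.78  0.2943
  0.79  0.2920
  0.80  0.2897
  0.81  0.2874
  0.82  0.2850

45.84

σ√T = 0.13 × 1.0000 = 0.1300
d₁ = [ln(150/142) + (0.032 + 0.13²/2)·1] / 0.1300 = [0.0548 + 0.0404] / 0.1300 = 0.7328 → 0.73
√T = √1 = 1.0000
φ(d₁) = φ(0.73) = 0.3056
vega = S·φ(d₁)·√T = 150·0.3056·1.0000 = 45.8400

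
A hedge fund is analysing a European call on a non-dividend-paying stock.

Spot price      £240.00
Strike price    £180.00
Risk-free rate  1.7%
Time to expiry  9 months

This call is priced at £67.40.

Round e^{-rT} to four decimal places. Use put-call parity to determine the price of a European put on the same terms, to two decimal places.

£5.11

exp(−rT) = exp(−0.017·0.75) = 0.9873
Put-call parity: C − P = S − K·e^(−rT) = 240 − 180·0.9873 = 240 − 177.7140 = 62.2860
P = C − (C − P) = 67.40 − (62.2860) = 5.1140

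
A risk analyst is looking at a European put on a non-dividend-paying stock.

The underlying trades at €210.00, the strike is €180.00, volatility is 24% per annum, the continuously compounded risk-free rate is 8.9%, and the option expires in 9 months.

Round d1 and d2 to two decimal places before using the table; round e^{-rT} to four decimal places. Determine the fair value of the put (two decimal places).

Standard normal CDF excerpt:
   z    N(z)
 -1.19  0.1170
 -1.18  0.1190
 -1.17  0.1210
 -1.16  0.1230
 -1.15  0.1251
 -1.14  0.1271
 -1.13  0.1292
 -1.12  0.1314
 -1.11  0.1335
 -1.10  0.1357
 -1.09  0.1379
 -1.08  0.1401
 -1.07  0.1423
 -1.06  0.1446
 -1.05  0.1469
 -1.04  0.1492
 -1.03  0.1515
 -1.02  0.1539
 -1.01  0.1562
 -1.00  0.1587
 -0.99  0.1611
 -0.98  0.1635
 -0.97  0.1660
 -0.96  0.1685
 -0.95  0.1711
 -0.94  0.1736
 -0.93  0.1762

σ√T = 0.24 × 0.8660 = 0.2078
d₁ = [ln(210/180) + (0.089 + 0.24²/2)·0.75] / 0.2078 = [0.1542 + 0.0883] / 0.2078 = 1.1667 ≈ 1.17
d₂ = d₁ − σ√T = 1.1667 − 0.2078 = 0.9589 ≈ 0.96
exp(−rT) = exp(−0.089·0.75) = 0.9354
N(−d₂) = N(-0.96) = 0.1685;  N(−d₁) = N(-1.17) = 0.1210
P = 180·0.9354·0.1685 − 210·0.1210 = 28.3707 − 25.4100 = 2.9607

€2.96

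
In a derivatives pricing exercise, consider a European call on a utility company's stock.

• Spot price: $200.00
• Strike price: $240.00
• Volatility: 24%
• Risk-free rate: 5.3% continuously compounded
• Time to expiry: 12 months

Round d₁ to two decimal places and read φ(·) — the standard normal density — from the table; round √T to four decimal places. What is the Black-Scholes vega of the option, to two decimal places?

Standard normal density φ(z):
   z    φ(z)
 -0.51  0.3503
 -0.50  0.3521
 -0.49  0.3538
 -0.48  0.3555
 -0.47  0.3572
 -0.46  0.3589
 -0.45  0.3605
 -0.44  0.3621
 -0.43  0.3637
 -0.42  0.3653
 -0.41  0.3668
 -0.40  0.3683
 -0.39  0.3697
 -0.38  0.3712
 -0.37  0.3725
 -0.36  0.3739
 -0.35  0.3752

73.06

σ√T = 0.24·√1 = 0.2400
d₁ = [ln(200/240) + (0.053 + 0.24²/2)·1] / 0.2400 = [-0.1823 + 0.0818] / 0.2400 = -0.4188 → -0.42
√T = √1 = 1.0000
φ(d₁) = φ(-0.42) = 0.3653
vega = S·φ(d₁)·√T = 200·0.3653·1.0000 = 73.0600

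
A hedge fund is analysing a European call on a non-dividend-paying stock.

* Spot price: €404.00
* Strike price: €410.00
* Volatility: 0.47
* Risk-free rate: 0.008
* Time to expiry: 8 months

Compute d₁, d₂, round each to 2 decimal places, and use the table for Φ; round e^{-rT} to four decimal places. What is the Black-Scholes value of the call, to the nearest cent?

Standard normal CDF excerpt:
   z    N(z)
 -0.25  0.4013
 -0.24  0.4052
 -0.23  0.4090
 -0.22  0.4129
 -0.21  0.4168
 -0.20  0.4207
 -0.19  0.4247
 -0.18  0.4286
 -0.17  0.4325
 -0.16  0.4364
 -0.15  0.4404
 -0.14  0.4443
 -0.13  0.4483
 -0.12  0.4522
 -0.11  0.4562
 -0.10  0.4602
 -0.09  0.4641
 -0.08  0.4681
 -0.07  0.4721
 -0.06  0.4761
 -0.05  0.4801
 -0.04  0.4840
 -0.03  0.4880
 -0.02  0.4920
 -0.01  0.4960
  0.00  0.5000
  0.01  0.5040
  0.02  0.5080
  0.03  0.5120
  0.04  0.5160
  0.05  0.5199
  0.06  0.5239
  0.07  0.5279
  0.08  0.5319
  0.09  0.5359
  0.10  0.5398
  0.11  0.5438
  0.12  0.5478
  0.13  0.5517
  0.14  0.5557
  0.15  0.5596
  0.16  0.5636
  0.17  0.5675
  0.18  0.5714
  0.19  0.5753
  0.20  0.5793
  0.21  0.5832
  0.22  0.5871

σ√T = 0.47·√0.6667 = 0.3838
d₁ = [ln(404/410) + (0.008 + 0.47²/2)·0.6667] / 0.3838 = [-0.0147 + 0.0790] / 0.3838 = 0.1674 → 0.17
d₂ = d₁ − σ√T = 0.1674 − 0.3838 = -0.2164 → -0.22
exp(−rT) = exp(−0.008·0.6667) = 0.9947
N(d₁) = N(0.17) = 0.5675;  N(d₂) = N(-0.22) = 0.4129
C = 404·0.5675 − 410·0.9947·0.4129 = 229.2700 − 168.3918 = 60.8782

€60.88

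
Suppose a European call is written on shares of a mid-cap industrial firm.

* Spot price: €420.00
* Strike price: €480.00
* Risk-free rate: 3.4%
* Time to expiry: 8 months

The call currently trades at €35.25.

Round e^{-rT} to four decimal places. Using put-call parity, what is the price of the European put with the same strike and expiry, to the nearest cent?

e^(−rT) = e^(−0.034·0.6667) = 0.9776
Put-call parity: C − P = S − K·e^(−rT) = 420 − 480·0.9776 = 420 − 469.2480 = -49.2480
P = C − (C − P) = 35.25 − (-49.2480) = 84.4980

€84.50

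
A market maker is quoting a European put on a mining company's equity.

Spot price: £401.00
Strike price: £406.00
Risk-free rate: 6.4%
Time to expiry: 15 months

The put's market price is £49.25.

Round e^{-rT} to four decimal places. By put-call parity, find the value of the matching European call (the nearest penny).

£75.47

e^(−rT) = e^(−0.064·1.25) = 0.9231
Put-call parity: C − P = S − K·e^(−rT) = 401 − 406·0.9231 = 401 − 374.7786 = 26.2214
C = P + (C − P) = 49.25 + (26.2214) = 75.4714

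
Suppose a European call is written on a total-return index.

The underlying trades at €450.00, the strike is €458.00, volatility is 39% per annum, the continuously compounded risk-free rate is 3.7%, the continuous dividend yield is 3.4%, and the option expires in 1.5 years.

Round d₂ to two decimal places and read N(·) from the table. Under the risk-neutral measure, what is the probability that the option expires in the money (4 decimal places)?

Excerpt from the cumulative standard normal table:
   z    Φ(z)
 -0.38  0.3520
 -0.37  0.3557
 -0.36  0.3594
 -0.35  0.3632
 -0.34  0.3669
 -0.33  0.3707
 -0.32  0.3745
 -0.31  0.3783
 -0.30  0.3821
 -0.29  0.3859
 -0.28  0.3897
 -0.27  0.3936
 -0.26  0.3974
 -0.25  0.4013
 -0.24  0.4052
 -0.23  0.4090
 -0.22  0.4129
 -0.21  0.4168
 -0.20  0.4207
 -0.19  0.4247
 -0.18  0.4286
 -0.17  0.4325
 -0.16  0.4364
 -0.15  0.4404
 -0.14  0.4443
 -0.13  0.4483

σ√T = 0.39 × 1.2247 = 0.4777
d₁ = [ln(450/458) + (0.037 − 0.034 + ½·0.39²)·1.5] / (σ√T) = (-0.0176 + 0.1186) / 0.4777 = 0.2114 ⇒ 0.21
d₂ = 0.2114 − 0.4777 = -0.2663 ⇒ -0.27
Pr(exercise) under Q = N(d₂) = 0.3936

0.3936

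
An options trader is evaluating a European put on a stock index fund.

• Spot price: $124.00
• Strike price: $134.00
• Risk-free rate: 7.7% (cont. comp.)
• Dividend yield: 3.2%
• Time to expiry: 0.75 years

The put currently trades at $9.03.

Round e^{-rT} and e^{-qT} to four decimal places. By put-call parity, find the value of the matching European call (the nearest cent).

$3.61

exp(−qT) = exp(−0.032·0.75) = 0.9763;  exp(−rT) = exp(−0.077·0.75) = 0.9439
Put-call parity: C − P = S·e^(−qT) − K·e^(−rT) = 124·0.9763 − 134·0.9439 = 121.0612 − 126.4826 = -5.4214
C = P + (C − P) = 9.03 + (-5.4214) = 3.6086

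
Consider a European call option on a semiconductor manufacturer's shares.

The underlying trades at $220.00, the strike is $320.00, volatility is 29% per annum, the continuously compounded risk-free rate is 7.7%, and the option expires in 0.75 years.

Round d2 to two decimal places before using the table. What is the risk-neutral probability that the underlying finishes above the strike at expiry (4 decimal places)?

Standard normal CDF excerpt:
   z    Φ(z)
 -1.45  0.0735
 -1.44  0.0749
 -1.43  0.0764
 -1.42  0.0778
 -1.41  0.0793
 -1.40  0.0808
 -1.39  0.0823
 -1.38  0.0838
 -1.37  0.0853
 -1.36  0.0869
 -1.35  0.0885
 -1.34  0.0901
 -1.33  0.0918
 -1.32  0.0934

0.0823

σ√T = 0.29·√0.75 = 0.2511
ln(S/K) + (r + σ²/2)T = ln(220/320) + (0.077 + 0.29²/2)·0.75 = -0.3747 + 0.0893 = -0.2854
d₁ = -0.2854 / 0.2511 = -1.1364 ≈ -1.14
d₂ = d₁ − σ√T = -1.1364 − 0.2511 = -1.3876 ≈ -1.39
Risk-neutral Pr[S_T > K] = N(d₂) = N(-1.39) = 0.0823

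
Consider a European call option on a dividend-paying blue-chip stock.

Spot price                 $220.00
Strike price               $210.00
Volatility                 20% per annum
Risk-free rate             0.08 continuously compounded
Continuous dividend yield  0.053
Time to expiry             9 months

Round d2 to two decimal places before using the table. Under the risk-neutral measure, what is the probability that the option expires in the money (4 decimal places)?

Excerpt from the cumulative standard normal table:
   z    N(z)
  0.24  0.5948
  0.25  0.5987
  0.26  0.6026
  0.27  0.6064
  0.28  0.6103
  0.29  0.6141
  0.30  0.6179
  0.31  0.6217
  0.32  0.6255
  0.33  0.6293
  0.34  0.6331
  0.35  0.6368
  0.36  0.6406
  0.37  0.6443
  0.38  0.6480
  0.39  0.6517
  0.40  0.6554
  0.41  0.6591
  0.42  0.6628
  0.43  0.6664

0.6179

σ√T = 0.2 × 0.8660 = 0.1732
d₁ = [ln(220/210) + (0.08 − 0.053 + 0.2²/2)·0.75] / 0.1732 = [0.0465 + 0.0353] / 0.1732 = 0.4721 ⇒ 0.47
d₂ = d₁ − σ√T = 0.4721 − 0.1732 = 0.2989 ⇒ 0.30
Pr(exercise) under Q = N(d₂) = 0.6179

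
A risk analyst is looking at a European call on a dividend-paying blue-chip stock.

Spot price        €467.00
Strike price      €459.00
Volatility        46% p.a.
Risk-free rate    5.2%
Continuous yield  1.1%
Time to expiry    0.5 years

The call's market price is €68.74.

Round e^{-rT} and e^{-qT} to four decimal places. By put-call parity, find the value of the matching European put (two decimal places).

€51.51

e^(−qT) = e^(−0.011·0.5) = 0.9945;  e^(−rT) = e^(−0.052·0.5) = 0.9743
Put-call parity: C − P = S·e^(−qT) − K·e^(−rT) = 467·0.9945 − 459·0.9743 = 464.4315 − 447.2037 = 17.2278
P = C − (C − P) = 68.74 − (17.2278) = 51.5122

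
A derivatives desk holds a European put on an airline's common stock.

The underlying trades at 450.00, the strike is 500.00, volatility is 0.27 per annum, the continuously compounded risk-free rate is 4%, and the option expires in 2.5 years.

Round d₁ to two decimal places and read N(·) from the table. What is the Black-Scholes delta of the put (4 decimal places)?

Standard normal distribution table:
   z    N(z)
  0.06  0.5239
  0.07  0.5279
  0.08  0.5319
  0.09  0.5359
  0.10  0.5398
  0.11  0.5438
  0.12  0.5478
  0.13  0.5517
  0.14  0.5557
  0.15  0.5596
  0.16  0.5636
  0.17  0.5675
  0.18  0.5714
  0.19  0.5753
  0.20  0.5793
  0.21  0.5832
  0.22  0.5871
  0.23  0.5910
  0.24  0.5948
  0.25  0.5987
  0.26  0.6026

σ√T = 0.27·√2.5 = 0.4269
d₁ = [ln(450/500) + (0.04 + 0.27²/2)·2.5] / 0.4269 = [-0.1054 + 0.1911] / 0.4269 = 0.2009 which rounds to 0.20
N(d₁) = N(0.20) = 0.5793
Δ_put = N(d₁) − 1 = 0.5793 − 1 = -0.4207

-0.4207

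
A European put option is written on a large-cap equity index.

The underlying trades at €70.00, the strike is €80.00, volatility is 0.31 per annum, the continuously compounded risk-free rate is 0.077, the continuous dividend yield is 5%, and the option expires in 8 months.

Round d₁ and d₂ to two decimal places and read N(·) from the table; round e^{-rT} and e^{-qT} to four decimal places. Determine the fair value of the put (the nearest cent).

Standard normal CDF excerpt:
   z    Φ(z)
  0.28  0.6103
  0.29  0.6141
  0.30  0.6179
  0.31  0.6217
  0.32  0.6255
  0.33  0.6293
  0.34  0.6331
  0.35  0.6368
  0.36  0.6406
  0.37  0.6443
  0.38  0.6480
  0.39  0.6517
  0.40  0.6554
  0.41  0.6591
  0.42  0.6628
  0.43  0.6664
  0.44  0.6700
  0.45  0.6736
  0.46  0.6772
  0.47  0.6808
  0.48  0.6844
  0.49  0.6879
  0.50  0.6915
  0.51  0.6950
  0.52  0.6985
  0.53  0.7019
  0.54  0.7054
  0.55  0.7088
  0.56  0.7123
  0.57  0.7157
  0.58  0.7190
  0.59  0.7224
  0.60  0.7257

€12.04

σ√T = 0.31 × 0.8165 = 0.2531
ln(S/K) + (r − q + σ²/2)T = ln(70/80) + (0.077 − 0.05 + 0.31²/2)·0.6667 = -0.1335 + 0.0500 = -0.0835
d₁ = -0.0835 / 0.2531 = -0.3299 which rounds to -0.33
d₂ = d₁ − σ√T = -0.3299 − 0.2531 = -0.5830 which rounds to -0.58
exp(−qT) = exp(−0.05·0.6667) = 0.9672;  exp(−rT) = exp(−0.077·0.6667) = 0.9500
N(−d₂) = N(0.58) = 0.7190;  N(−d₁) = N(0.33) = 0.6293
P = 80·0.9500·0.7190 − 70·0.9672·0.6293 = 54.6440 − 42.6061 = 12.0379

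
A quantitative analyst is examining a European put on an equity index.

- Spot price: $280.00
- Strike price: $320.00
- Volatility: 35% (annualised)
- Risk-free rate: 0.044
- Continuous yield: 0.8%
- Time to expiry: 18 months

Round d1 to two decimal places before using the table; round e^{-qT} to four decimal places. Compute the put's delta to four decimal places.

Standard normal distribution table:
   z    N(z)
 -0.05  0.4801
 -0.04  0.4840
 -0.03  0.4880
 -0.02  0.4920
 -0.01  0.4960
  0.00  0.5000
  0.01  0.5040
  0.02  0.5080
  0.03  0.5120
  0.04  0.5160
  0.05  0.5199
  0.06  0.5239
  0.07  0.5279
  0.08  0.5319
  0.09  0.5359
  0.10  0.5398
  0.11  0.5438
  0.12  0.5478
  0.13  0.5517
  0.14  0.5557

-0.4822

σ√T = 0.35 × 1.2247 = 0.4287
ln(S/K) + (r − q + σ²/2)T = ln(280/320) + (0.044 − 0.008 + 0.35²/2)·1.5 = -0.1335 + 0.1459 = 0.0123
d₁ = 0.0123 / 0.4287 = 0.0288 → 0.03
N(d₁) = N(0.03) = 0.5120
Δ_put = e^(−qT)·(N(d₁) − 1) = 0.9881·(0.5120 − 1) = -0.4822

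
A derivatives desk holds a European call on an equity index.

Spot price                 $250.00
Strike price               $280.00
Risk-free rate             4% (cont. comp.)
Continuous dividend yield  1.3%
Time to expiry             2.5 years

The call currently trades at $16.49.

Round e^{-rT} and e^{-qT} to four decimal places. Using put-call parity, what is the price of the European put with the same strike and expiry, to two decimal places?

$27.83

exp(−qT) = exp(−0.013·2.5) = 0.9680;  exp(−rT) = exp(−0.04·2.5) = 0.9048
Put-call parity: C − P = S·e^(−qT) − K·e^(−rT) = 250·0.9680 − 280·0.9048 = 242.0000 − 253.3440 = -11.3440
P = C − (C − P) = 16.49 − (-11.3440) = 27.8340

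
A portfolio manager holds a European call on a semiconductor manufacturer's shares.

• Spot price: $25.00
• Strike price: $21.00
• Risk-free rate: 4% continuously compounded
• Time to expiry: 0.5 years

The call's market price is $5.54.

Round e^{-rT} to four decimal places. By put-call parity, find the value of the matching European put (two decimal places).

$1.12

e^(−rT) = e^(−0.04·0.5) = 0.9802
Put-call parity: C − P = S − K·e^(−rT) = 25 − 21·0.9802 = 25 − 20.5842 = 4.4158
P = C − (C − P) = 5.54 − (4.4158) = 1.1242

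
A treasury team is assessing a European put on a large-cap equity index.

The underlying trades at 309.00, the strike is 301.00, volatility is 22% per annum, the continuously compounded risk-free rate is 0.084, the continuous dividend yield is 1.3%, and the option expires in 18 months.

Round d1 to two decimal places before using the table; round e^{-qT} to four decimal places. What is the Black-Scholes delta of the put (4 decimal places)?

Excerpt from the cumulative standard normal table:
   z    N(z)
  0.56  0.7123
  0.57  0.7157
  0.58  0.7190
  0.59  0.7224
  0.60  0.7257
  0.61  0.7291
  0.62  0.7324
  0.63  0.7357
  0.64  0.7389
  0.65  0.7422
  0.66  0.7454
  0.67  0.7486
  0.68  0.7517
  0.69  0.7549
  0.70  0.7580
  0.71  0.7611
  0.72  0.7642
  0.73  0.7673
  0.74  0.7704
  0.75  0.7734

T = 1.5;  σ√T = 0.2694
ln(S/K) + (r − q + σ²/2)T = ln(309/301) + (0.084 − 0.013 + 0.22²/2)·1.5 = 0.0262 + 0.1428 = 0.1690
d₁ = 0.1690 / 0.2694 = 0.6273 → 0.63
N(d₁) = N(0.63) = 0.7357
Δ_put = e^(−qT)·(N(d₁) − 1) = 0.9807·(0.7357 − 1) = -0.2592

-0.2592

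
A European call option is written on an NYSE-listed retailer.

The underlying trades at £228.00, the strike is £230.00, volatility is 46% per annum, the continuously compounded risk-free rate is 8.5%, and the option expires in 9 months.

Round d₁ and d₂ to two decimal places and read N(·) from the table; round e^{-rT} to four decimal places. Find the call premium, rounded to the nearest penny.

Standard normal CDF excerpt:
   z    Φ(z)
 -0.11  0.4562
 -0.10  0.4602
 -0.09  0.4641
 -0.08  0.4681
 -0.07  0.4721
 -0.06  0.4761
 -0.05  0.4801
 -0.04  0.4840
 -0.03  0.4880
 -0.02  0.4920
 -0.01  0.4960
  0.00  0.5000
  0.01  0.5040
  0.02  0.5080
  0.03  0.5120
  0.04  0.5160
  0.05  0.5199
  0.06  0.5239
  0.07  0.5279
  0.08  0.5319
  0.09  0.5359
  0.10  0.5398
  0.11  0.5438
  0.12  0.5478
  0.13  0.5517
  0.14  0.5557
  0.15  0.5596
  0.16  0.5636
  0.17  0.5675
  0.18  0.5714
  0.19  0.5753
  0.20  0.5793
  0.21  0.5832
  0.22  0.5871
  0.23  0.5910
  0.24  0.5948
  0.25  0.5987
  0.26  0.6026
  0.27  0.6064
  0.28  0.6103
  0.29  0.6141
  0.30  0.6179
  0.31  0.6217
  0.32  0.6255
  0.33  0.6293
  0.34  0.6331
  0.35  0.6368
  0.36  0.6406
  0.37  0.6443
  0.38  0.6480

£41.61

σ√T = 0.46 × 0.8660 = 0.3984
d₁ = [ln(228/230) + (0.085 + ½·0.46²)·0.75] / (σ√T) = (-0.0087 + 0.1431) / 0.3984 = 0.3373 ⇒ 0.34
d₂ = 0.3373 − 0.3984 = -0.0611 ⇒ -0.06
exp(−rT) = exp(−0.085·0.75) = 0.9382
C = 228·N(0.34) − 230·0.9382·N(-0.06) = 228·0.6331 − 230·0.9382·0.4761 = 144.3468 − 102.7357 = 41.6111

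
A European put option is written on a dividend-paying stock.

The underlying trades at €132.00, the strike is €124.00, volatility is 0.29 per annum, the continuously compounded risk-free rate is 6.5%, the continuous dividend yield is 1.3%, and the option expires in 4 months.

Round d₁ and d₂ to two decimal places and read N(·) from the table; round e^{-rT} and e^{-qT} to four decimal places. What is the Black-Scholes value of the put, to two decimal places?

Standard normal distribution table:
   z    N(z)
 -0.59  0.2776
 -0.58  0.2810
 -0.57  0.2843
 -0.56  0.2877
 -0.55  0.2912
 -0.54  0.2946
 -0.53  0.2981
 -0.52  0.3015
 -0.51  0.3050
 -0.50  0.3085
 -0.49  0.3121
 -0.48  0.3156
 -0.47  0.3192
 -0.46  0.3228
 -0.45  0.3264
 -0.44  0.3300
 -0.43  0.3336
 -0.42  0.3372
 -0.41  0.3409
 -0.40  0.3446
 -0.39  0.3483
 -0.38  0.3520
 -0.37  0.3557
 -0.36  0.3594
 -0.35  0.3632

€4.45

T = 0.3333;  σ√T = 0.1674
ln(S/K) + (r − q + σ²/2)T = ln(132/124) + (0.065 − 0.013 + 0.29²/2)·0.3333 = 0.0625 + 0.0313 = 0.0939
d₁ = 0.0939 / 0.1674 = 0.5606 → 0.56
d₂ = d₁ − σ√T = 0.5606 − 0.1674 = 0.3932 → 0.39
exp(−qT) = exp(−0.013·0.3333) = 0.9957;  exp(−rT) = exp(−0.065·0.3333) = 0.9786
N(−d₂) = N(-0.39) = 0.3483;  N(−d₁) = N(-0.56) = 0.2877
P = 124·0.9786·0.3483 − 132·0.9957·0.2877 = 42.2650 − 37.8131 = 4.4518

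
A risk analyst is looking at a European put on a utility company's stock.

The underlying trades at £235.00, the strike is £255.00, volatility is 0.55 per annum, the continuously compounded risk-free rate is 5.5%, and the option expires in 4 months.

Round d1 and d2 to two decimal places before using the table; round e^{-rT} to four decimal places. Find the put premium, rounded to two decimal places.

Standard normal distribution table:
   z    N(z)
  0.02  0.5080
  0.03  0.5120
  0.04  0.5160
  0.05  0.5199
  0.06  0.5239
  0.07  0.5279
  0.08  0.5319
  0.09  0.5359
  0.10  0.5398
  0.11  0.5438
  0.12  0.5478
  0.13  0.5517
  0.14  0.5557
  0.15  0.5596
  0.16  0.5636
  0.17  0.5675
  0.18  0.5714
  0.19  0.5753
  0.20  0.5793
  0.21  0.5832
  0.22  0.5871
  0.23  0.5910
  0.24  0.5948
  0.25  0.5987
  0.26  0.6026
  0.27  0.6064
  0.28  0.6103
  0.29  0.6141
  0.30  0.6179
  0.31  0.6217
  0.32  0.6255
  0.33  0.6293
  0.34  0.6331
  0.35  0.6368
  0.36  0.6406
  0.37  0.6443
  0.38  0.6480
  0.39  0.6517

σ√T = 0.55·√0.3333 = 0.3175
d₁ = [ln(235/255) + (0.055 + 0.55²/2)·0.3333] / 0.3175 = [-0.0817 + 0.0688] / 0.3175 = -0.0407 which rounds to -0.04
d₂ = d₁ − σ√T = -0.0407 − 0.3175 = -0.3583 which rounds to -0.36
e^(−rT) = e^(−0.055·0.3333) = 0.9818
N(−d₂) = N(0.36) = 0.6406;  N(−d₁) = N(0.04) = 0.5160
P = 255·0.9818·0.6406 − 235·0.5160 = 160.3800 − 121.2600 = 39.1200

£39.12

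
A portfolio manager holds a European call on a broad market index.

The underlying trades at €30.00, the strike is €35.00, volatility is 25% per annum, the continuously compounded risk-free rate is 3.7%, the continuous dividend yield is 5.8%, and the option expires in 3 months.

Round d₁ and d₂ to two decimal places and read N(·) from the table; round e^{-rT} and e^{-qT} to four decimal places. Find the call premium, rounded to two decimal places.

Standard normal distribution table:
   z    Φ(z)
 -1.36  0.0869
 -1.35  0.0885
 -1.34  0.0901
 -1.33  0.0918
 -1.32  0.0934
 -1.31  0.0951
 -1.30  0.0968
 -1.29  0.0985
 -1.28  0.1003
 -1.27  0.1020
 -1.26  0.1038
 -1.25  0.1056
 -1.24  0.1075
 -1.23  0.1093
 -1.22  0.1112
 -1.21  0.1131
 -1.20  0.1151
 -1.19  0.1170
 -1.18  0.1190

€0.22

T = 0.25;  σ√T = 0.1250
d₁ = [ln(30/35) + (0.037 − 0.058 + 0.25²/2)·0.25] / 0.1250 = [-0.1542 + 0.0026] / 0.1250 = -1.2127 which rounds to -1.21
d₂ = d₁ − σ√T = -1.2127 − 0.1250 = -1.3377 which rounds to -1.34
e^(−qT) = e^(−0.058·0.25) = 0.9856;  e^(−rT) = e^(−0.037·0.25) = 0.9908
C = 30·0.9856·N(-1.21) − 35·0.9908·N(-1.34) = 30·0.9856·0.1131 − 35·0.9908·0.0901 = 3.3441 − 3.1245 = 0.2197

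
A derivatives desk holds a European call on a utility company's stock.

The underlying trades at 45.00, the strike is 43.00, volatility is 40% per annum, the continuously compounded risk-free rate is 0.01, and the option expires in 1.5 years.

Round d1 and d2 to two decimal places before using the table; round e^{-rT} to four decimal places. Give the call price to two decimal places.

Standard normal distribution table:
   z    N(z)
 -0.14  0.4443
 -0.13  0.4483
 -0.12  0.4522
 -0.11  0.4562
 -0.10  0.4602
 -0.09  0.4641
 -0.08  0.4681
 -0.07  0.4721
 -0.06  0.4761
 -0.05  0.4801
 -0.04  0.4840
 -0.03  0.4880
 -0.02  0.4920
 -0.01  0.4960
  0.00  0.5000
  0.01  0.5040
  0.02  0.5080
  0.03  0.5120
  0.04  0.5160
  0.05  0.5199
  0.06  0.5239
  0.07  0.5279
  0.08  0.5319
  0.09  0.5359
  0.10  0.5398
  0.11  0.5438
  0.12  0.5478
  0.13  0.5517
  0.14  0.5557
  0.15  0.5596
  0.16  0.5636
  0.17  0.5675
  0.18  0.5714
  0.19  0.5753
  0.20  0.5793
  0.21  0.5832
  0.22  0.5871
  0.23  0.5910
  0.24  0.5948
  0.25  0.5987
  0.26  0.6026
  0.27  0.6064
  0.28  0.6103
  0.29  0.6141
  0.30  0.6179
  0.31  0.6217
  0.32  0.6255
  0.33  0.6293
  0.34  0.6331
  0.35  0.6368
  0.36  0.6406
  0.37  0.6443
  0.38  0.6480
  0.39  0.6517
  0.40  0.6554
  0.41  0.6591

9.84

σ√T = 0.4 × 1.2247 = 0.4899
d₁ = [ln(45/43) + (0.01 + 0.4²/2)·1.5] / 0.4899 = [0.0455 + 0.1350] / 0.4899 = 0.3684 which rounds to 0.37
d₂ = d₁ − σ√T = 0.3684 − 0.4899 = -0.1215 which rounds to -0.12
e^(−rT) = e^(−0.01·1.5) = 0.9851
C = 45·N(0.37) − 43·0.9851·N(-0.12) = 45·0.6443 − 43·0.9851·0.4522 = 28.9935 − 19.1549 = 9.8386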